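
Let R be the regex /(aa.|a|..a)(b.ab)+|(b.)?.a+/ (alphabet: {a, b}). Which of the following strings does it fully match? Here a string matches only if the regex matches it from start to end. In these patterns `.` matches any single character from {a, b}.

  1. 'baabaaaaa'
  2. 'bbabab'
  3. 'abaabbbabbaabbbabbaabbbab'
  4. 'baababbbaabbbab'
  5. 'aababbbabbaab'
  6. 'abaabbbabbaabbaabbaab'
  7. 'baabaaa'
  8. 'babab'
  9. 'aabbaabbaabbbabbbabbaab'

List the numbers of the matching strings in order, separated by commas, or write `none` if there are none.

3, 6, 9

1 → no match
2 → no match
3 → match
4 → no match
5 → no match
6 → match
7 → no match
8 → no match
9 → match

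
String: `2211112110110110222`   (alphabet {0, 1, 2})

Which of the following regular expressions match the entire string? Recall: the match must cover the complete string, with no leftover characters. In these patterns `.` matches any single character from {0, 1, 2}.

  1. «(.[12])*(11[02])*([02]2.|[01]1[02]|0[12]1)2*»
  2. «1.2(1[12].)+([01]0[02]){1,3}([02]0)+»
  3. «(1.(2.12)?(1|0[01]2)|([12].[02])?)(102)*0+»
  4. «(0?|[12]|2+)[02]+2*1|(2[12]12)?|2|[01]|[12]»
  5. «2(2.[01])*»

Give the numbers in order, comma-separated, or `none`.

1

1 → match
2 → no match — must start with `1`
3 → no match — must end with `0`
4 → no match
5 → no match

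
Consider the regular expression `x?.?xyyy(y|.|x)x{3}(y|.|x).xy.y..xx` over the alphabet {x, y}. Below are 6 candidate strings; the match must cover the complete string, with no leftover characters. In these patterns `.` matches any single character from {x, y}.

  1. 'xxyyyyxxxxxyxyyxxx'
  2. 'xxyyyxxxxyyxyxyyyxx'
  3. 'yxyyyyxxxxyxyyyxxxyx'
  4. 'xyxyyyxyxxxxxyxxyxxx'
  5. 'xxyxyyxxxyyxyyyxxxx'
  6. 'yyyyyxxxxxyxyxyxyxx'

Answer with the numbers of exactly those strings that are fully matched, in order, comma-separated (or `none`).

1 → no match
2 → match
3 → no match — must end with 'xx'
4 → no match
5 → no match
6 → no match

2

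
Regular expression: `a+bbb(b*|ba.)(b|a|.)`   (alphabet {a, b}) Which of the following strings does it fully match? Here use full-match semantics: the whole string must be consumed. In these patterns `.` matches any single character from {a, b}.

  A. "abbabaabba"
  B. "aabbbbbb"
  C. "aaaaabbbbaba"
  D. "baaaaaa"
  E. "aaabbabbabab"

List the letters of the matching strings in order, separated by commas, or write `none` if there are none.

A → no match
B → match
C → match
D → no match — must start with "a"
E → no match

B, C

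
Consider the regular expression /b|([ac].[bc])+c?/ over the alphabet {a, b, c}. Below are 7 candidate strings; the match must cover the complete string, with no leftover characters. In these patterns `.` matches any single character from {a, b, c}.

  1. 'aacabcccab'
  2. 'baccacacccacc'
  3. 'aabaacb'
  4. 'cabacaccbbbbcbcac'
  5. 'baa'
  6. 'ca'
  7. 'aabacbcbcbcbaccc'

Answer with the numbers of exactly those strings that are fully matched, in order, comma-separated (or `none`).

1. 'aacabcccab' → no match
2 → no match
3. 'aabaacb' → no match
4 → no match
5. 'baa' → no match
6. 'ca' → no match
7 → no match

none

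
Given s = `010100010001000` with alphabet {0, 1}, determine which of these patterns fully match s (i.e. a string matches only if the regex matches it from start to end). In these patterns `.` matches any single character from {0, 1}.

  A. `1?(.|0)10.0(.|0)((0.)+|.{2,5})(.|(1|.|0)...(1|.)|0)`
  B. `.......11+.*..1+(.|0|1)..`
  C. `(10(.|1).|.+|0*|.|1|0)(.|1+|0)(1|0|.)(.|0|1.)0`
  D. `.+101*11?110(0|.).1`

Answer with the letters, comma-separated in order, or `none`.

A, C

A → match
B → no match
C → match
D → no match — must end with `1`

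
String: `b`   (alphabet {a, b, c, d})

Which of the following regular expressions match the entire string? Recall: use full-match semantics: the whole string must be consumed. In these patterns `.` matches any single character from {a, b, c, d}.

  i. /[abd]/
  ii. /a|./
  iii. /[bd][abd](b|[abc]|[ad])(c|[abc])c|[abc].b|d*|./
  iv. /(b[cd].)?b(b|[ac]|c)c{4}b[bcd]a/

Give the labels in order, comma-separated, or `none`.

i, ii, iii

i → match
ii → match
iii → match
iv → no match — must end with `a`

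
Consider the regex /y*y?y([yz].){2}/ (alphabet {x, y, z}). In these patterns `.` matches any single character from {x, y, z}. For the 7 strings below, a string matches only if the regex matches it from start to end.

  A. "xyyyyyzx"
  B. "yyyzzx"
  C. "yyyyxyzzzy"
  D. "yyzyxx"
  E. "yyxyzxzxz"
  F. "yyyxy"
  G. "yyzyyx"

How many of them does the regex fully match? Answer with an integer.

2

A. "xyyyyyzx" → no match
B. "yyyzzx" → match
C. "yyyyxyzzzy" → no match
D. "yyzyxx" → no match
E. "yyxyzxzxz" → no match
F. "yyyxy" → no match
G. "yyzyyx" → match
Total matched: 2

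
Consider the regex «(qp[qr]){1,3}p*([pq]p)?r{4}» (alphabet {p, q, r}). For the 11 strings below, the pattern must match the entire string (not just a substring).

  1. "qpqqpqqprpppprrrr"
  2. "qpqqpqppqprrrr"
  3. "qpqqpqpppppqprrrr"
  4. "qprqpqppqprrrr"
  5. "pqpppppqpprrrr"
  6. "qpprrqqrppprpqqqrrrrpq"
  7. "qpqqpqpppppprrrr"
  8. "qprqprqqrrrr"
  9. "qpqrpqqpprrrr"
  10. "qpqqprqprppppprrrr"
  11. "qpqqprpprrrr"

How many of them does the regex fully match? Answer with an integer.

1 → match
2 → match
3 → match
4 → match
5 → no match — must start with "qp"
6 → no match — must end with "r"
7 → match
8 → no match
9 → no match
10 → match
11 → match
Total matched: 7

7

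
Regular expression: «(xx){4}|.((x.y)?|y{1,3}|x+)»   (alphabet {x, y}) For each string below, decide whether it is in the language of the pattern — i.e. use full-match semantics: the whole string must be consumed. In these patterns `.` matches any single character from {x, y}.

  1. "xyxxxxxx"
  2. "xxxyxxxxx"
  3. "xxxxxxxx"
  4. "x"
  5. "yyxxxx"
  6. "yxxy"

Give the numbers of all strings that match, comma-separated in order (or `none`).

3, 4, 6

1 → no match
2 → no match
3 → match
4 → match
5 → no match
6 → match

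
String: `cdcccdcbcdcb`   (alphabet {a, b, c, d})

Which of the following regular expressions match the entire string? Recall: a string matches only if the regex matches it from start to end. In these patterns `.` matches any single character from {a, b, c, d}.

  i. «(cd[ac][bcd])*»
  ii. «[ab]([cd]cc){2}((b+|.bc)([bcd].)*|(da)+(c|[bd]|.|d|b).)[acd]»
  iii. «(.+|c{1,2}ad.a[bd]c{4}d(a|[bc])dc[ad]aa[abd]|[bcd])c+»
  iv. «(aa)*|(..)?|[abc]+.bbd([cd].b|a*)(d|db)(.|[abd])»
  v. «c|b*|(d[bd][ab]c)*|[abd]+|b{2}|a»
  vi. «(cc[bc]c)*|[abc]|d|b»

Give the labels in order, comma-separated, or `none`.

i

i → match
ii → no match
iii → no match — must end with `c`
iv → no match
v → no match
vi → no match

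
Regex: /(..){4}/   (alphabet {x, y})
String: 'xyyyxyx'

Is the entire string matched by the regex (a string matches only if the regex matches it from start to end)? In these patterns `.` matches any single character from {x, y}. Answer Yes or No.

No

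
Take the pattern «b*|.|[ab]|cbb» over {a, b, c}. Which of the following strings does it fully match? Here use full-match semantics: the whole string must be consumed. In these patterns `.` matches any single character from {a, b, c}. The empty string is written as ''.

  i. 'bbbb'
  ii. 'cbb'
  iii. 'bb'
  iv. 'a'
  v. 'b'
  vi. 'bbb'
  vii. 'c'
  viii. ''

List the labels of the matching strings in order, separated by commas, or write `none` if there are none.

i → match
ii → match
iii → match
iv → match
v → match
vi → match
vii → match
viii → match

i, ii, iii, iv, v, vi, vii, viii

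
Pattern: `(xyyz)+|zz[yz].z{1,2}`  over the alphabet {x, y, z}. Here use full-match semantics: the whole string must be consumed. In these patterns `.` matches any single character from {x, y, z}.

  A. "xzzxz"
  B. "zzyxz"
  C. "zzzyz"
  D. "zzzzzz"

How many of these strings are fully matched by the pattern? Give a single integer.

3

A → no match
B → match
C → match
D → match
Total matched: 3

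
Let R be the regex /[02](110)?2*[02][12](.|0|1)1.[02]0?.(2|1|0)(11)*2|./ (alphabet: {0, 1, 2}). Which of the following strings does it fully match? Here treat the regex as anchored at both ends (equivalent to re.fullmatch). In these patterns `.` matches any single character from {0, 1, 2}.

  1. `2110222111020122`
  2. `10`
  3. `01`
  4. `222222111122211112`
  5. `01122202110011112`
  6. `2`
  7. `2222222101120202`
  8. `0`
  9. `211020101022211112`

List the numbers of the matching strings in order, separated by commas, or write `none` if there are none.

1, 4, 6, 7, 8, 9

1 → match
2. `10` → no match
3. `01` → no match
4 → match
5 → no match
6. `2` → match
7 → match
8. `0` → match
9 → match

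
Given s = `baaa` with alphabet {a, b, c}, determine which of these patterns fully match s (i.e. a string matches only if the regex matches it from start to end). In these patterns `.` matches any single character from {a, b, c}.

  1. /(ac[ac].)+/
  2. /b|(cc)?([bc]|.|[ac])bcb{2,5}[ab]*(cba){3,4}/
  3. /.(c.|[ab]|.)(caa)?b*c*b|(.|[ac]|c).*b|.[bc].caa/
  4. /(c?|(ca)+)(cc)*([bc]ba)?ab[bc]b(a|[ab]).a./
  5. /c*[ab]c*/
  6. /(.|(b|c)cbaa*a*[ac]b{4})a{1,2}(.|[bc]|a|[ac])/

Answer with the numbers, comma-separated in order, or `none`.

6

1 → no match — must start with `ac`
2 → no match
3 → no match
4 → no match
5 → no match
6 → match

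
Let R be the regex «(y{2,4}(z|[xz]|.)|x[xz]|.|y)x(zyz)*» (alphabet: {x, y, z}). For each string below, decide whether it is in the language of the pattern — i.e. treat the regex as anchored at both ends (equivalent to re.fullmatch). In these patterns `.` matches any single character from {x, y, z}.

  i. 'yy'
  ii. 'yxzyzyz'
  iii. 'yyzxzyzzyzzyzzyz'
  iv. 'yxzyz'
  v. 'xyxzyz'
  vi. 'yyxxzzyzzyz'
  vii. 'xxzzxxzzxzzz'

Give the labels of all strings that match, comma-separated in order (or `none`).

iii, iv

i. 'yy' → no match
ii. 'yxzyzyz' → no match
iii → match
iv. 'yxzyz' → match
v. 'xyxzyz' → no match
vi. 'yyxxzzyzzyz' → no match
vii. 'xxzzxxzzxzzz' → no match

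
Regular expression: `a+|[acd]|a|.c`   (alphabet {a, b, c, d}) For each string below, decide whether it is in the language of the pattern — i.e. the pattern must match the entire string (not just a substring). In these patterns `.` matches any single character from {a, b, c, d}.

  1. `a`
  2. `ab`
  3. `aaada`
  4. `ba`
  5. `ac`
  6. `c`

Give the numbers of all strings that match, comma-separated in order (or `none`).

1, 5, 6

1. `a` → match
2. `ab` → no match
3. `aaada` → no match
4. `ba` → no match
5. `ac` → match
6. `c` → match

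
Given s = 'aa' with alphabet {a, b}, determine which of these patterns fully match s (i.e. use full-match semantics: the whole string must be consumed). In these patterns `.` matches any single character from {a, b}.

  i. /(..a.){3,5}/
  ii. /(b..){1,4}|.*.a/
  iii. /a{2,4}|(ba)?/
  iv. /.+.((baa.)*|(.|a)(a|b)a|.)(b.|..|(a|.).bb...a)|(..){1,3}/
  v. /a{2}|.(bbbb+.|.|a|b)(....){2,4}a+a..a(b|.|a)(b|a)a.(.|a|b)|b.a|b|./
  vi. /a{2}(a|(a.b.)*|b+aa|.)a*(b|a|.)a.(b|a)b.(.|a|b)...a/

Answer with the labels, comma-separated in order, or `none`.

ii, iii, iv, v

i → no match
ii → match
iii → match
iv → match
v → match
vi → no match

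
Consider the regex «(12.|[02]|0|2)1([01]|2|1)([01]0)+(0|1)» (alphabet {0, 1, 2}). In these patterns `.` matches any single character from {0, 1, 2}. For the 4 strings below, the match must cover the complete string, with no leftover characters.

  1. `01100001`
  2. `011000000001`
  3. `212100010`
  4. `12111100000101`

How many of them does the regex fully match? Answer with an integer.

3

1 → match
2 → match
3 → no match
4 → match
Total matched: 3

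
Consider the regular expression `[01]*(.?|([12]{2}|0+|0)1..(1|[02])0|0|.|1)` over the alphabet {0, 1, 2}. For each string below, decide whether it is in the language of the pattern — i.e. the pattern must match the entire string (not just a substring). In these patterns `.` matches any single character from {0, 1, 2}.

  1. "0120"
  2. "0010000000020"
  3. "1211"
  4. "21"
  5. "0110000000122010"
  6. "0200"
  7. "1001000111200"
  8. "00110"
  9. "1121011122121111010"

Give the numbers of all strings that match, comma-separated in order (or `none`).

8

1 → no match
2 → no match
3 → no match
4 → no match
5 → no match
6 → no match
7 → no match
8 → match
9 → no match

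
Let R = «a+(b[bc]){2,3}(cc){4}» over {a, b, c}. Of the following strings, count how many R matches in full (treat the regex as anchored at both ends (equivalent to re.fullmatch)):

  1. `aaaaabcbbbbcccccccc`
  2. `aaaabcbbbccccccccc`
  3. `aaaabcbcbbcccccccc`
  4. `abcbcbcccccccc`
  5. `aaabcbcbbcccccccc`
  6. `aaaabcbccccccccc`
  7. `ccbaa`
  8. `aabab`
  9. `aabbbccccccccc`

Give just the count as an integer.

6

1 → match
2 → match
3 → match
4 → no match
5 → match
6 → match
7 → no match — must start with `a`
8 → no match — must end with `cc`
9 → match
Total matched: 6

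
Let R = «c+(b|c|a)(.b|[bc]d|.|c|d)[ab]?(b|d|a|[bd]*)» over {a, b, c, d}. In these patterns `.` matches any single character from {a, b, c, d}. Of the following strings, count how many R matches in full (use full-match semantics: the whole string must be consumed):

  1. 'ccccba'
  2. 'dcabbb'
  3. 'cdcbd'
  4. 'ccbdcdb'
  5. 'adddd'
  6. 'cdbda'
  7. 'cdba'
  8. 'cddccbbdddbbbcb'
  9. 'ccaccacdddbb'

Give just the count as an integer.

1

1. 'ccccba' → match
2. 'dcabbb' → no match — must start with 'c'
3. 'cdcbd' → no match
4. 'ccbdcdb' → no match
5. 'adddd' → no match — must start with 'c'
6. 'cdbda' → no match
7. 'cdba' → no match
8 → no match
9. 'ccaccacdddbb' → no match
Total matched: 1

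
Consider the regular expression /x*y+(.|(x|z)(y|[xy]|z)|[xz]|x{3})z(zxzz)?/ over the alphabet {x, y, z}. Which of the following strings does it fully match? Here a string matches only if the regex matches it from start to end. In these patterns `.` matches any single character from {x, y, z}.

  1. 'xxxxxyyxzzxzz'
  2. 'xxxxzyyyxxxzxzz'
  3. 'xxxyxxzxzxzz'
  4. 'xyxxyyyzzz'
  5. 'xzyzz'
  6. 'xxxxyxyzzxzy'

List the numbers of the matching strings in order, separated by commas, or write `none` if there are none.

1 → match
2 → no match
3 → no match
4 → no match
5 → no match
6 → no match

1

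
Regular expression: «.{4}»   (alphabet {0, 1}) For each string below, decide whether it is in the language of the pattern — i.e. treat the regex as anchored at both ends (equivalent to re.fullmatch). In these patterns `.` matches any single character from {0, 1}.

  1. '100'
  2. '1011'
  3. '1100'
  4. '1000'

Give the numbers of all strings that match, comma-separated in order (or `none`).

2, 3, 4

1 → no match
2 → match
3 → match
4 → match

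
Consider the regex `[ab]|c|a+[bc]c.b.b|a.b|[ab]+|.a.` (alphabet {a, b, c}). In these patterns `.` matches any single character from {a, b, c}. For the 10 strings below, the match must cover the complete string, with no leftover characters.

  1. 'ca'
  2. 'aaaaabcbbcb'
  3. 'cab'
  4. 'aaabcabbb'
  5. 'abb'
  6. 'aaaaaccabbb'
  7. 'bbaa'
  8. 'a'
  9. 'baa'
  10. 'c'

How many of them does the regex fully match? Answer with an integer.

1 → no match
2 → match
3 → match
4 → match
5 → match
6 → match
7 → match
8 → match
9 → match
10 → match
Total matched: 9

9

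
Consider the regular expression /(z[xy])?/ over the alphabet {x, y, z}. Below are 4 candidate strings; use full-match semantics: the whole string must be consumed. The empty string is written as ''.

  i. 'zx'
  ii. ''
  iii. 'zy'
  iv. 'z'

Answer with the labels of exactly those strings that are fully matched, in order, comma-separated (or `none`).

i, ii, iii

i → match
ii → match
iii → match
iv → no match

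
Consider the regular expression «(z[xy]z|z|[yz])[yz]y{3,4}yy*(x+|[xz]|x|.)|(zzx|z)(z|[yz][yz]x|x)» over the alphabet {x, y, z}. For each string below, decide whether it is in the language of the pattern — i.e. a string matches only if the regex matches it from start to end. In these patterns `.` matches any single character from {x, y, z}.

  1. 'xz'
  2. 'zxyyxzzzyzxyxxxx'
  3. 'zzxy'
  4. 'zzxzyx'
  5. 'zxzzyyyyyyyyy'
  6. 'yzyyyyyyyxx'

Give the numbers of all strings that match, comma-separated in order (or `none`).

1 → no match
2 → no match
3 → no match
4 → match
5 → match
6 → match

4, 5, 6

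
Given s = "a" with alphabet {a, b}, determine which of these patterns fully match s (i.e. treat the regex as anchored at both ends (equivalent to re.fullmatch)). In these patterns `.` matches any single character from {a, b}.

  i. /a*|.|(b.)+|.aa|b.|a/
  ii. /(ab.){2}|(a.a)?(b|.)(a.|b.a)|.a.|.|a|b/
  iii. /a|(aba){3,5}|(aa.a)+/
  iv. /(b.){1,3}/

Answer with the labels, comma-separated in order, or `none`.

i → match
ii → match
iii → match
iv → no match — must start with "b"

i, ii, iii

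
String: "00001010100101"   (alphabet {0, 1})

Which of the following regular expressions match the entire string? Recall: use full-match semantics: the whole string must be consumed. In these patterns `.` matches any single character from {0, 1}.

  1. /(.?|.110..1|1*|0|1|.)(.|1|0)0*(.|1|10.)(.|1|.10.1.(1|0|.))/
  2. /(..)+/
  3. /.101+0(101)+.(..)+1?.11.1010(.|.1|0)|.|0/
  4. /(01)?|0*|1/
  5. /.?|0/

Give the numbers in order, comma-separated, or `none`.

1, 2

1 → match
2 → match
3 → no match
4 → no match
5 → no match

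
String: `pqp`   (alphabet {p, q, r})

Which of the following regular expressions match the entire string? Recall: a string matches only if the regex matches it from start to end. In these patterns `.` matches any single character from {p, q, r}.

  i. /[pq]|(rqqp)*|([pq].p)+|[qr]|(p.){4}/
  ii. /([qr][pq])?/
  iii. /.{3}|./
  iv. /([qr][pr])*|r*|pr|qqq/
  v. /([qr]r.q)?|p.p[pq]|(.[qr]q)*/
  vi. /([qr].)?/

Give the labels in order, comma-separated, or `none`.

i → match
ii → no match
iii → match
iv → no match
v → no match
vi → no match

i, iii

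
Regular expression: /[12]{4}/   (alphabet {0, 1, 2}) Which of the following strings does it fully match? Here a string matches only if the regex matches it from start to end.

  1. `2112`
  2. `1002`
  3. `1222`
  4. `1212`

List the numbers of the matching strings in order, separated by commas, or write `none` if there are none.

1. `2112` → match
2. `1002` → no match
3. `1222` → match
4. `1212` → match

1, 3, 4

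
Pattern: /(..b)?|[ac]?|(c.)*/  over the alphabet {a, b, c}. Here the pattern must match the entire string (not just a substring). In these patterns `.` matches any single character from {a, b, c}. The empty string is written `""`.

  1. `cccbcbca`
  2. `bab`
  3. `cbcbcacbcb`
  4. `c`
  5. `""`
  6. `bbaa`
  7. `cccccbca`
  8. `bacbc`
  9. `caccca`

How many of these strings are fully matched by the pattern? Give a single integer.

7

1 → match
2 → match
3 → match
4 → match
5 → match
6 → no match
7 → match
8 → no match
9 → match
Total matched: 7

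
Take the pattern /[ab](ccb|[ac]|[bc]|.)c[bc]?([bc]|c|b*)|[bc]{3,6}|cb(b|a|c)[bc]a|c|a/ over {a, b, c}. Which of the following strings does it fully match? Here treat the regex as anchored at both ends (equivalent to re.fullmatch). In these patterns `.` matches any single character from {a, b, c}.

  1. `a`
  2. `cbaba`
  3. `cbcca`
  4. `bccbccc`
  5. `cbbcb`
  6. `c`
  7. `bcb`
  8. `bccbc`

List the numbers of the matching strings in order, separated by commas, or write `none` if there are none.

1 → match
2 → match
3 → match
4 → match
5 → match
6 → match
7 → match
8 → match

1, 2, 3, 4, 5, 6, 7, 8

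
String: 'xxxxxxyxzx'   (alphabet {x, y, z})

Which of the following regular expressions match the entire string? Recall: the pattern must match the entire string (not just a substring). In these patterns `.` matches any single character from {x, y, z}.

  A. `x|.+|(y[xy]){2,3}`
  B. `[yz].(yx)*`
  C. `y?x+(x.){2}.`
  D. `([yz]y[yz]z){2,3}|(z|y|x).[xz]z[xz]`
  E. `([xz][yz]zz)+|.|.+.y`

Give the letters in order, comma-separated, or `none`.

A → match
B → no match
C → match
D → no match
E → no match

A, C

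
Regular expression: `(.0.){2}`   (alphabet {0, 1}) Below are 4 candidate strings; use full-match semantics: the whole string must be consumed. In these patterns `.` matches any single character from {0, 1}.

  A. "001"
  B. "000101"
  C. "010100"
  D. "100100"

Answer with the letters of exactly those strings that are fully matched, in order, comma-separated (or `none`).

B, D

A → no match
B → match
C → no match
D → match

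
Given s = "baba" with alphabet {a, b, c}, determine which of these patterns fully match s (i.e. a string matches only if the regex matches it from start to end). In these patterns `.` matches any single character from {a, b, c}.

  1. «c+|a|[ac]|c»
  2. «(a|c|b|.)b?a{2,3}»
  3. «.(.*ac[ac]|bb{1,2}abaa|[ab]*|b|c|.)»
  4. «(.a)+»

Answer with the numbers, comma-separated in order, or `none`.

3, 4

1 → no match
2 → no match
3 → match
4 → match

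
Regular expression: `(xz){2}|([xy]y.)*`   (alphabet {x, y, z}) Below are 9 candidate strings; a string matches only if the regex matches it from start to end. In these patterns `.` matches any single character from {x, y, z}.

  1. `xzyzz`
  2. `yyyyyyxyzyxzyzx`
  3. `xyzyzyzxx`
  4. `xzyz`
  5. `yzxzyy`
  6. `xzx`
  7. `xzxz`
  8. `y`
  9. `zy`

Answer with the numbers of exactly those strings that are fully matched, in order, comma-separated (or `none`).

7

1 → no match
2 → no match
3 → no match
4 → no match
5 → no match
6 → no match
7 → match
8 → no match
9 → no match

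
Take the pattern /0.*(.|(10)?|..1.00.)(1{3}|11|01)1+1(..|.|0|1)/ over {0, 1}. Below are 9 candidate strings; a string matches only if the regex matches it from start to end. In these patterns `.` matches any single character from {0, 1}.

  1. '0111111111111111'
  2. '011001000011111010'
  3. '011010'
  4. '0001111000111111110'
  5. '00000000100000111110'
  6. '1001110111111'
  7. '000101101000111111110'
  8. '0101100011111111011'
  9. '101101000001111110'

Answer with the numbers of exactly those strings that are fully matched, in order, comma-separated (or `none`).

1, 4, 5, 7

1 → match
2 → no match
3 → no match
4 → match
5 → match
6 → no match — must start with '0'
7 → match
8 → no match
9 → no match — must start with '0'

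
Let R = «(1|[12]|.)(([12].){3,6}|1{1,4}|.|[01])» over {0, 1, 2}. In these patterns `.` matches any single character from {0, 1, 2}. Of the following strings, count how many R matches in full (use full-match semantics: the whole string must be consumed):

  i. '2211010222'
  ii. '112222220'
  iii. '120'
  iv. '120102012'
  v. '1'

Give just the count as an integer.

2

i. '2211010222' → no match
ii. '112222220' → match
iii. '120' → no match
iv. '120102012' → match
v. '1' → no match
Total matched: 2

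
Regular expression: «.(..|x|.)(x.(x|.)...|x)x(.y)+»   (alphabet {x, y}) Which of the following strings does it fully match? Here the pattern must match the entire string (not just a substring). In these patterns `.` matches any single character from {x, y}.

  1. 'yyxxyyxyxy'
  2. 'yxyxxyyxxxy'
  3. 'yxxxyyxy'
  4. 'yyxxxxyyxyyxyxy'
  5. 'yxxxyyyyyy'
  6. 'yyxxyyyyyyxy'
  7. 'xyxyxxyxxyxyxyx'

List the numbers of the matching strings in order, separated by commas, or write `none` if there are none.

1 → match
2 → no match
3 → match
4 → match
5 → match
6 → match
7 → no match — must end with 'y'

1, 3, 4, 5, 6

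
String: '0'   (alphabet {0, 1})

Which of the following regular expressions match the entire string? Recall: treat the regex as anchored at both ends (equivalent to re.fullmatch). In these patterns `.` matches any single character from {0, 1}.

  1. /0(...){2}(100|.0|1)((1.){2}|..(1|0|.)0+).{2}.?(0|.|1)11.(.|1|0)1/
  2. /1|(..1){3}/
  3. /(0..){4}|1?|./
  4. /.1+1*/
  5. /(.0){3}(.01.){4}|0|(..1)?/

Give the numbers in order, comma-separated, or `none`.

3, 5

1 → no match — must end with '1'
2 → no match — must end with '1'
3 → match
4 → no match
5 → match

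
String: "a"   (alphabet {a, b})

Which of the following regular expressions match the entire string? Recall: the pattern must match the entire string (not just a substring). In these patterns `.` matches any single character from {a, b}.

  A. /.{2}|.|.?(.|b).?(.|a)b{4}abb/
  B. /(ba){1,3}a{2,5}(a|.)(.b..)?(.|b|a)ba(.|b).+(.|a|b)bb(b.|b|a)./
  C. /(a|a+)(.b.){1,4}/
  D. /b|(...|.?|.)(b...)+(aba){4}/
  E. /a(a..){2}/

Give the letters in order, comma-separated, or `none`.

A

A → match
B → no match — must start with "ba"
C → no match
D → no match
E → no match — must start with "aa"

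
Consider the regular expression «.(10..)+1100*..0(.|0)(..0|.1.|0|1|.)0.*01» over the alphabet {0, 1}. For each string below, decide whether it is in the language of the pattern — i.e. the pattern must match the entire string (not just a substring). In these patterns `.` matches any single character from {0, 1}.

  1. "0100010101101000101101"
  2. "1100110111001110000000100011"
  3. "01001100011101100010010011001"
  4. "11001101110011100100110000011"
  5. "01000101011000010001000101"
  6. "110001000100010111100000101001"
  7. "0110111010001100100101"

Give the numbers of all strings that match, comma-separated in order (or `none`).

1 → match
2 → no match — must end with "01"
3 → no match
4 → no match — must end with "01"
5 → match
6 → match
7 → no match

1, 5, 6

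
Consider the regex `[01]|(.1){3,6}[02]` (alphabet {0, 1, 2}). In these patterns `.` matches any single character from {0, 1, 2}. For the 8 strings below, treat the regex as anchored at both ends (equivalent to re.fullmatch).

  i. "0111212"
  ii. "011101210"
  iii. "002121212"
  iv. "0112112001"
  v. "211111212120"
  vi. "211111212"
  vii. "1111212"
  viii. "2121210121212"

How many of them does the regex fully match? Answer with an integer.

5

i → match
ii → match
iii → no match
iv → no match
v → no match
vi → match
vii → match
viii → match
Total matched: 5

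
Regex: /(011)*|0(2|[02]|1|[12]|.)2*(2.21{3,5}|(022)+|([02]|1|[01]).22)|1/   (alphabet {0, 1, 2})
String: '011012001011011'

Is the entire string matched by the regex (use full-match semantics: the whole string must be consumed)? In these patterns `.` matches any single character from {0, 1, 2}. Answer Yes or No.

No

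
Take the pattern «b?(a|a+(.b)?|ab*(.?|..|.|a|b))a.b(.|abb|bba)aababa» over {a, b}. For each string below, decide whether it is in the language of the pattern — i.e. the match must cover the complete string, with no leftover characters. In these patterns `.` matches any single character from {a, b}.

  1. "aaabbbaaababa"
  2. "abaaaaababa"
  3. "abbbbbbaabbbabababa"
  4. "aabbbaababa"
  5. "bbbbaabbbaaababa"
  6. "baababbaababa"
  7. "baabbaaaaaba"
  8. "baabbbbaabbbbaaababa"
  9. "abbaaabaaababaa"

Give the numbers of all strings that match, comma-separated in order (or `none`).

1, 4

1 → match
2 → no match
3 → no match — must end with "aababa"
4 → match
5 → no match
6 → no match
7 → no match — must end with "aababa"
8 → no match
9 → no match — must end with "aababa"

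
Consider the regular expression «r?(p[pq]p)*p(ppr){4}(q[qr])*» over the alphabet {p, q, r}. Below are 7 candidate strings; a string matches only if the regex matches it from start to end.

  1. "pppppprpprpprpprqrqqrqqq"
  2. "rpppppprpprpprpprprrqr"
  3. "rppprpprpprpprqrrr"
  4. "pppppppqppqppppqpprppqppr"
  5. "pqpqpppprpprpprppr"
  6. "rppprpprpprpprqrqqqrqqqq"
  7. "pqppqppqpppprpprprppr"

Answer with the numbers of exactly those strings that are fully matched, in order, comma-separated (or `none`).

1 → no match
2 → no match
3 → no match
4 → no match
5 → no match
6 → match
7 → no match

6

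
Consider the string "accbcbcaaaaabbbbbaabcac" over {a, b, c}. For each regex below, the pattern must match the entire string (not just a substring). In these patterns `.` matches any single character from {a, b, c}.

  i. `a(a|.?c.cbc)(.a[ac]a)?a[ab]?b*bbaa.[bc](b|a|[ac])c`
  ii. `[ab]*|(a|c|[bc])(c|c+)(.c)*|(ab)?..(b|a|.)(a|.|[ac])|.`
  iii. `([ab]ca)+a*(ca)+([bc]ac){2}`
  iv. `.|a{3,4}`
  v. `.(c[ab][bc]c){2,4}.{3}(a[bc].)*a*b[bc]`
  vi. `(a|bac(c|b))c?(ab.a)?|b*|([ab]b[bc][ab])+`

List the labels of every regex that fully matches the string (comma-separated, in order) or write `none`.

i → match
ii → no match
iii → no match
iv → no match
v → no match
vi → no match

i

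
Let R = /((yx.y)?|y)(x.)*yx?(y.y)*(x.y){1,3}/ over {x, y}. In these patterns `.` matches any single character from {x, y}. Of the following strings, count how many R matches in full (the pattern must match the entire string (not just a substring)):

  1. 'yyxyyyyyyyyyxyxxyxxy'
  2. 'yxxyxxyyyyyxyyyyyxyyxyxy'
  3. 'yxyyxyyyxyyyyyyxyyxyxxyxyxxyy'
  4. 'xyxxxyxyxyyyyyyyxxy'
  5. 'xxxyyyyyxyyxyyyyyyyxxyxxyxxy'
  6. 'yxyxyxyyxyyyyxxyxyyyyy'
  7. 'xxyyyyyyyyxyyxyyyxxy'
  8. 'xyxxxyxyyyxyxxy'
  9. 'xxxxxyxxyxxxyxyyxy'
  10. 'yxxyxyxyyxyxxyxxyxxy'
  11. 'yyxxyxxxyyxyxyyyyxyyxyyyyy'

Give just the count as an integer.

2

1 → no match
2 → no match
3 → no match
4 → no match
5 → no match
6 → no match
7 → no match
8 → match
9 → no match
10 → match
11 → no match
Total matched: 2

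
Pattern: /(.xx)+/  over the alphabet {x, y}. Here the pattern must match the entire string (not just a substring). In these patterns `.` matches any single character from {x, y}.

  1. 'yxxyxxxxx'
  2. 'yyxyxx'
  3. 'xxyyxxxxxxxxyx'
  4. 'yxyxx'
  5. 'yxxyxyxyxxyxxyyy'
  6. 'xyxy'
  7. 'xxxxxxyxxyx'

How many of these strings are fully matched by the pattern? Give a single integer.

1 → match
2 → no match
3 → no match — must end with 'xx'
4 → no match
5 → no match — must end with 'xx'
6 → no match — must end with 'xx'
7 → no match — must end with 'xx'
Total matched: 1

1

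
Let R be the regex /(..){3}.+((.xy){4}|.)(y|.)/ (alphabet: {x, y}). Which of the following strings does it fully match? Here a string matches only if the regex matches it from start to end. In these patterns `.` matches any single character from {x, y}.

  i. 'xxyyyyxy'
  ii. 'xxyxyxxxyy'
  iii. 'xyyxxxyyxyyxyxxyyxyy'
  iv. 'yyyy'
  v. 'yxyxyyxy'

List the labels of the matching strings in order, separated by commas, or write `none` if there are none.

ii, iii

i → no match
ii → match
iii → match
iv → no match
v → no match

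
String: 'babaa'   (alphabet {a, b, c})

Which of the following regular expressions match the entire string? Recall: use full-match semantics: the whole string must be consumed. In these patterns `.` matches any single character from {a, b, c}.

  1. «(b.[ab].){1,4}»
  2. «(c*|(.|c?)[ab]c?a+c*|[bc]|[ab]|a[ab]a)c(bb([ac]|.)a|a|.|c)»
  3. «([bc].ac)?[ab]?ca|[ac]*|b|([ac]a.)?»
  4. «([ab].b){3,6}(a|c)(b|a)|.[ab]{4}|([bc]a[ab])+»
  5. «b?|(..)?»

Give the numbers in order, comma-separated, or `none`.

4

1 → no match
2 → no match
3 → no match
4 → match
5 → no match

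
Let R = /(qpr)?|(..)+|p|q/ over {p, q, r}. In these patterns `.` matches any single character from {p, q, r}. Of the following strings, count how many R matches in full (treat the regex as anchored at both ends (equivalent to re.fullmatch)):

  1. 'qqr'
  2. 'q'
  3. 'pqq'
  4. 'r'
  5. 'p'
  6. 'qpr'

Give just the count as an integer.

3

1. 'qqr' → no match
2. 'q' → match
3. 'pqq' → no match
4. 'r' → no match
5. 'p' → match
6. 'qpr' → match
Total matched: 3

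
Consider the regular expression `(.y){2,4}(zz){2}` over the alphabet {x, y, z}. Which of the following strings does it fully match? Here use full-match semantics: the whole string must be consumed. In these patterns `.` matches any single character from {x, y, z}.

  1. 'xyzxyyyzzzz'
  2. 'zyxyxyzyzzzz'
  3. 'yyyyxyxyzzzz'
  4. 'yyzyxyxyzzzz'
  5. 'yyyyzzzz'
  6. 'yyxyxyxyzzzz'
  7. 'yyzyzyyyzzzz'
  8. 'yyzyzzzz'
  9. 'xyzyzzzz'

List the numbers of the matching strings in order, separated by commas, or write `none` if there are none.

2, 3, 4, 5, 6, 7, 8, 9

1. 'xyzxyyyzzzz' → no match
2. 'zyxyxyzyzzzz' → match
3. 'yyyyxyxyzzzz' → match
4. 'yyzyxyxyzzzz' → match
5. 'yyyyzzzz' → match
6. 'yyxyxyxyzzzz' → match
7. 'yyzyzyyyzzzz' → match
8. 'yyzyzzzz' → match
9. 'xyzyzzzz' → match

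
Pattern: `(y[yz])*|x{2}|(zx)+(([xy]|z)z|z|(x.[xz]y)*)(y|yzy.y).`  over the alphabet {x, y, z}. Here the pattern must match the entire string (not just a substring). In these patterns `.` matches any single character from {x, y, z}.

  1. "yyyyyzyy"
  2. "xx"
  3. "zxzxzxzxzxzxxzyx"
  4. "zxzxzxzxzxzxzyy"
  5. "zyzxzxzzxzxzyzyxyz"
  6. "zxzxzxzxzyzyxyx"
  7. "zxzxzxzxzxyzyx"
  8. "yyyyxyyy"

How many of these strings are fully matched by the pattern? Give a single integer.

6

1. "yyyyyzyy" → match
2. "xx" → match
3 → match
4 → match
5 → no match
6 → match
7 → match
8. "yyyyxyyy" → no match
Total matched: 6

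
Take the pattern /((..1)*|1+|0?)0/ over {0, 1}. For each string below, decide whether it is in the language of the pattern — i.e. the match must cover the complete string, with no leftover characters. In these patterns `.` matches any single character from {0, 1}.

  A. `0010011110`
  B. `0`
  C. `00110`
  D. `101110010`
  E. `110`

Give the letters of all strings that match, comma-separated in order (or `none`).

A → match
B → match
C → no match
D → no match
E → match

A, B, E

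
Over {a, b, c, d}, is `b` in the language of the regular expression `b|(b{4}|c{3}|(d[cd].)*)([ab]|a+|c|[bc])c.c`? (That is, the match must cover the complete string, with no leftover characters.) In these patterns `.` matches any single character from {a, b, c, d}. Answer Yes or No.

Yes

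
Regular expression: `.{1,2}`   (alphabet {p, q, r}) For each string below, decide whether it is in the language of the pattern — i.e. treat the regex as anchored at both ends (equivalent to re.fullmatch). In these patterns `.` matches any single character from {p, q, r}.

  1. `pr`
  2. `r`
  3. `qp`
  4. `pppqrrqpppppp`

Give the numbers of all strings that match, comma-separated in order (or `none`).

1, 2, 3

1 → match
2 → match
3 → match
4 → no match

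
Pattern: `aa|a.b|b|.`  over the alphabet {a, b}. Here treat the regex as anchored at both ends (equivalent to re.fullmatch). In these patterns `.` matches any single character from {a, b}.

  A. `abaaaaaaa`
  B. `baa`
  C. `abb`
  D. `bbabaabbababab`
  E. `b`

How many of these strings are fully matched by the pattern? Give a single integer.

A → no match
B → no match
C → match
D → no match
E → match
Total matched: 2

2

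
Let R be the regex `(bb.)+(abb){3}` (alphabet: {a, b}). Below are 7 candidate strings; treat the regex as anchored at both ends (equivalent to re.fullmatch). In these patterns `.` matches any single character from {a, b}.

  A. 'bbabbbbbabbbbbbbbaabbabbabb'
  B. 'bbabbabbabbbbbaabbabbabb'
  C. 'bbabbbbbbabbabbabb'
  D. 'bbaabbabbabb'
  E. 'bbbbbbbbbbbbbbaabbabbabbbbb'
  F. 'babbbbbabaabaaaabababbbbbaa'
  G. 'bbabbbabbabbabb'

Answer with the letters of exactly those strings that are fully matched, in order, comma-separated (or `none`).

A → match
B → match
C → match
D → match
E → no match — must end with 'abb'
F → no match — must start with 'bb'
G → match

A, B, C, D, G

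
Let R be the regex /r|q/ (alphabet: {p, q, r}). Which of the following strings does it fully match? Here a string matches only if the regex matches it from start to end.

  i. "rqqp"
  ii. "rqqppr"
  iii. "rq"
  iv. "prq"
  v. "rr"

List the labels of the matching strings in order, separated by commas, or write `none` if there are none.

none

i. "rqqp" → no match
ii. "rqqppr" → no match
iii. "rq" → no match
iv. "prq" → no match
v. "rr" → no match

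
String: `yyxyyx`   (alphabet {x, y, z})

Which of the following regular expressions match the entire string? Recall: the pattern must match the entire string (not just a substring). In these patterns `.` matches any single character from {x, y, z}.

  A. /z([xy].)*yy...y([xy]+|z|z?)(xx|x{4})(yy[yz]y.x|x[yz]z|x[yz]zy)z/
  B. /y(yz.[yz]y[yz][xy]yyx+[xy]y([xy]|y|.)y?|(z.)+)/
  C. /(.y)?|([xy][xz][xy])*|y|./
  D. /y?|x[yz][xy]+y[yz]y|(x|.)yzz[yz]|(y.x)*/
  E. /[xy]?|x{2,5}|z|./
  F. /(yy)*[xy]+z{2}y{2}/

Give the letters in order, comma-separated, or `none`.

D

A → no match — must start with `z`
B → no match
C → no match
D → match
E → no match
F → no match — must end with `y`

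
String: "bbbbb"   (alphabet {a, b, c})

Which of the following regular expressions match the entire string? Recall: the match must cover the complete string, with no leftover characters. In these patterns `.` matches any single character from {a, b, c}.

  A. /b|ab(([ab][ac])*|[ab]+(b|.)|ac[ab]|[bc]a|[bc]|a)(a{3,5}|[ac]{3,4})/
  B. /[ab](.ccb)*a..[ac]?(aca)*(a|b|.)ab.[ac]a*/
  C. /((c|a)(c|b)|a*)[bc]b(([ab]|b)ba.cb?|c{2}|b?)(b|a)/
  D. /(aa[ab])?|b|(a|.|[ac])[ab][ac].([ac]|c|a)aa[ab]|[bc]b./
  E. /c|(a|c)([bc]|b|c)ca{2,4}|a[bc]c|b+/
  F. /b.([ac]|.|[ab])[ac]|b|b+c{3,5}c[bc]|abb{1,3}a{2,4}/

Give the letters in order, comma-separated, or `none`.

A → no match
B → no match
C → no match
D → no match
E → match
F → no match

E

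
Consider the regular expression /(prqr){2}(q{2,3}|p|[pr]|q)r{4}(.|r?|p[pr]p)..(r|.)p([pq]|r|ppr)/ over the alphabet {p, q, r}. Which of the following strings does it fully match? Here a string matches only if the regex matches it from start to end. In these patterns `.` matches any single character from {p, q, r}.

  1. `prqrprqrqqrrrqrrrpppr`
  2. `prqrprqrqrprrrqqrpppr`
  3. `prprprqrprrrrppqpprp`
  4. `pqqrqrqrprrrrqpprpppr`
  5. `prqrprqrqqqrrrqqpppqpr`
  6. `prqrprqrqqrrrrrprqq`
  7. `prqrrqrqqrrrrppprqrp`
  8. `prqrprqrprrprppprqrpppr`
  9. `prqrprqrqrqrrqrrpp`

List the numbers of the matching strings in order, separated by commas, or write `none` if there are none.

none

1 → no match
2 → no match
3 → no match — must start with `prqr`
4 → no match — must start with `prqr`
5 → no match
6 → no match
7 → no match
8 → no match
9 → no match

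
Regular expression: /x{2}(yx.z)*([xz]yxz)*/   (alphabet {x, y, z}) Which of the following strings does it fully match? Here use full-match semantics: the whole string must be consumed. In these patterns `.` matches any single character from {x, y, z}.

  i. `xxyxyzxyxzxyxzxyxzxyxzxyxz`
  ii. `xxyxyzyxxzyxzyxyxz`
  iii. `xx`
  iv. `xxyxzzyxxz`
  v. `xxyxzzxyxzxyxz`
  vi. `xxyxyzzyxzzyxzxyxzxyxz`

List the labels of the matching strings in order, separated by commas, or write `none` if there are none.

i → match
ii → no match
iii. `xx` → match
iv. `xxyxzzyxxz` → match
v → match
vi → match

i, iii, iv, v, vi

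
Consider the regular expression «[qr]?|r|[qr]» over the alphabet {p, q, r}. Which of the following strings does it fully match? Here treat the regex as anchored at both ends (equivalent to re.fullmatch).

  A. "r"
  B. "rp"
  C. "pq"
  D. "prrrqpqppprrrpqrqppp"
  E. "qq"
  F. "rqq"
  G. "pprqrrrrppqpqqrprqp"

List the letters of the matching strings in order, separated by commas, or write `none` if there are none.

A

A → match
B → no match
C → no match
D → no match
E → no match
F → no match
G → no match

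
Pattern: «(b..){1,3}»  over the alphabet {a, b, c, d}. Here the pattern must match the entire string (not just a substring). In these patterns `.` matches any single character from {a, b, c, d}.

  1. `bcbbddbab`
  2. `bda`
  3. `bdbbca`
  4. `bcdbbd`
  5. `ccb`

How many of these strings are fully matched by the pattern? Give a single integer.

1. `bcbbddbab` → match
2. `bda` → match
3. `bdbbca` → match
4. `bcdbbd` → match
5. `ccb` → no match — must start with `b`
Total matched: 4

4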